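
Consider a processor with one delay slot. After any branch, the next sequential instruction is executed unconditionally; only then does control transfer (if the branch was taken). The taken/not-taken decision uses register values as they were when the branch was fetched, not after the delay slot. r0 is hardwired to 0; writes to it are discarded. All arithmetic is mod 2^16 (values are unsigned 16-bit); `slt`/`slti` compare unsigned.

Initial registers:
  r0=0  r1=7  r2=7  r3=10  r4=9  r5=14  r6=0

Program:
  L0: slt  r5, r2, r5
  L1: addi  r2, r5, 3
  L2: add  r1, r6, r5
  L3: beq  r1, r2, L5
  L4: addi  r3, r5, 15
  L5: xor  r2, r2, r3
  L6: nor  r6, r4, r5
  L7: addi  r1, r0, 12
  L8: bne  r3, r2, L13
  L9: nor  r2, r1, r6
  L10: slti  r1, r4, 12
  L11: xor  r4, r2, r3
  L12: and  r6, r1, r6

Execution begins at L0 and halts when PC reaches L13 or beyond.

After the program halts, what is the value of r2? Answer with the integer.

1

  step pc=0: slt  r5, r2, r5  regs=(0,7,7,10,9,1,0)
  step pc=1: addi  r2, r5, 3  regs=(0,7,4,10,9,1,0)
  step pc=2: add  r1, r6, r5  regs=(0,1,4,10,9,1,0)
  step pc=3: beq  r1, r2, L5  cond=F  regs=(0,1,4,10,9,1,0)
  step pc=4: addi  r3, r5, 15  regs=(0,1,4,16,9,1,0)
  step pc=5: xor  r2, r2, r3  regs=(0,1,20,16,9,1,0)
  step pc=6: nor  r6, r4, r5  regs=(0,1,20,16,9,1,65526)
  step pc=7: addi  r1, r0, 12  regs=(0,12,20,16,9,1,65526)
  step pc=8: bne  r3, r2, L13  cond=T  regs=(0,12,20,16,9,1,65526)
  step pc=9: nor  r2, r1, r6  regs=(0,12,1,16,9,1,65526)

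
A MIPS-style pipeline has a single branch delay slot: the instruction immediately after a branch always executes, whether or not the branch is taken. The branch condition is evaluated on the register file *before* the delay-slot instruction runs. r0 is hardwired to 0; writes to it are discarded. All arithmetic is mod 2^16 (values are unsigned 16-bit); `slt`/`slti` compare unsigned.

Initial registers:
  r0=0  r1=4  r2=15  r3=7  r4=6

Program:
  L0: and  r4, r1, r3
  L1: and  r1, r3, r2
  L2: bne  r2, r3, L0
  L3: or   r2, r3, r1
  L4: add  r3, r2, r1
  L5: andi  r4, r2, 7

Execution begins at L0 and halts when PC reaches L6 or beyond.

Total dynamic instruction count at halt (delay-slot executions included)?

[0] and  r4, r1, r3  →  {r0:0, r1:4, r2:15, r3:7, r4:4}
[1] and  r1, r3, r2  →  {r0:0, r1:7, r2:15, r3:7, r4:4}
[2] bne  r2, r3, L0  →  {r0:0, r1:7, r2:15, r3:7, r4:4}  ⟨branch taken⟩
[3] or   r2, r3, r1  →  {r0:0, r1:7, r2:7, r3:7, r4:4}
[0] and  r4, r1, r3  →  {r0:0, r1:7, r2:7, r3:7, r4:7}
[1] and  r1, r3, r2  →  {r0:0, r1:7, r2:7, r3:7, r4:7}
[2] bne  r2, r3, L0  →  {r0:0, r1:7, r2:7, r3:7, r4:7}  ⟨branch fallthrough⟩
[3] or   r2, r3, r1  →  {r0:0, r1:7, r2:7, r3:7, r4:7}
[4] add  r3, r2, r1  →  {r0:0, r1:7, r2:7, r3:14, r4:7}
[5] andi  r4, r2, 7  →  {r0:0, r1:7, r2:7, r3:14, r4:7}

10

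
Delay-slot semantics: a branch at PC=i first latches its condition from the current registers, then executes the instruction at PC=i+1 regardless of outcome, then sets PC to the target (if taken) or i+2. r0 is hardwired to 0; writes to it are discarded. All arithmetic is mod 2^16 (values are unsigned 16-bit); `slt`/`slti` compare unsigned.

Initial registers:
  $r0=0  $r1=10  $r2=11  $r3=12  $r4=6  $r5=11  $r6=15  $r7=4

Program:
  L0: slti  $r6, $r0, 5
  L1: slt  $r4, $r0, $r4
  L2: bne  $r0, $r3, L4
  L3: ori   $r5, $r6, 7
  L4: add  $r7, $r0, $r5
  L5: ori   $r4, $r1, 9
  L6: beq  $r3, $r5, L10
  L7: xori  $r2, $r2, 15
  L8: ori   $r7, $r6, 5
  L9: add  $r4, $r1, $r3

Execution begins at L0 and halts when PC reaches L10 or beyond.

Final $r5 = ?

7

[0] slti  $r6, $r0, 5  →  {$r0:0, $r1:10, $r2:11, $r3:12, $r4:6, $r5:11, $r6:1, $r7:4}
[1] slt  $r4, $r0, $r4  →  {$r0:0, $r1:10, $r2:11, $r3:12, $r4:1, $r5:11, $r6:1, $r7:4}
[2] bne  $r0, $r3, L4  →  {$r0:0, $r1:10, $r2:11, $r3:12, $r4:1, $r5:11, $r6:1, $r7:4}  ⟨branch taken⟩
[3] ori   $r5, $r6, 7  →  {$r0:0, $r1:10, $r2:11, $r3:12, $r4:1, $r5:7, $r6:1, $r7:4}
[4] add  $r7, $r0, $r5  →  {$r0:0, $r1:10, $r2:11, $r3:12, $r4:1, $r5:7, $r6:1, $r7:7}
[5] ori   $r4, $r1, 9  →  {$r0:0, $r1:10, $r2:11, $r3:12, $r4:11, $r5:7, $r6:1, $r7:7}
[6] beq  $r3, $r5, L10  →  {$r0:0, $r1:10, $r2:11, $r3:12, $r4:11, $r5:7, $r6:1, $r7:7}  ⟨branch fallthrough⟩
[7] xori  $r2, $r2, 15  →  {$r0:0, $r1:10, $r2:4, $r3:12, $r4:11, $r5:7, $r6:1, $r7:7}
[8] ori   $r7, $r6, 5  →  {$r0:0, $r1:10, $r2:4, $r3:12, $r4:11, $r5:7, $r6:1, $r7:5}
[9] add  $r4, $r1, $r3  →  {$r0:0, $r1:10, $r2:4, $r3:12, $r4:22, $r5:7, $r6:1, $r7:5}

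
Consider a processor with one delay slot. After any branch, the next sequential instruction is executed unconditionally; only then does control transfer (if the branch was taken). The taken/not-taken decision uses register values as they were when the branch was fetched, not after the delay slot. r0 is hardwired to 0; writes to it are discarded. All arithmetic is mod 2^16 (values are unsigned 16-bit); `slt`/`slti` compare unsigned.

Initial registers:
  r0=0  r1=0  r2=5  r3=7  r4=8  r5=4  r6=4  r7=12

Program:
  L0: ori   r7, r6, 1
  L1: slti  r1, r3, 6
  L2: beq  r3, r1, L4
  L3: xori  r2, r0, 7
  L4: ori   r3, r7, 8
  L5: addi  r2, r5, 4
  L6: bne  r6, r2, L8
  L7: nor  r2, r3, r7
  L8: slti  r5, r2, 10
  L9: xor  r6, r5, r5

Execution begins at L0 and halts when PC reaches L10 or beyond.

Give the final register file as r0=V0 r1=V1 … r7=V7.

r0=0 r1=0 r2=65522 r3=13 r4=8 r5=0 r6=0 r7=5

[0] ori   r7, r6, 1  →  {r0:0, r1:0, r2:5, r3:7, r4:8, r5:4, r6:4, r7:5}
[1] slti  r1, r3, 6  →  {r0:0, r1:0, r2:5, r3:7, r4:8, r5:4, r6:4, r7:5}
[2] beq  r3, r1, L4  →  {r0:0, r1:0, r2:5, r3:7, r4:8, r5:4, r6:4, r7:5}  ⟨branch fallthrough⟩
[3] xori  r2, r0, 7  →  {r0:0, r1:0, r2:7, r3:7, r4:8, r5:4, r6:4, r7:5}
[4] ori   r3, r7, 8  →  {r0:0, r1:0, r2:7, r3:13, r4:8, r5:4, r6:4, r7:5}
[5] addi  r2, r5, 4  →  {r0:0, r1:0, r2:8, r3:13, r4:8, r5:4, r6:4, r7:5}
[6] bne  r6, r2, L8  →  {r0:0, r1:0, r2:8, r3:13, r4:8, r5:4, r6:4, r7:5}  ⟨branch taken⟩
[7] nor  r2, r3, r7  →  {r0:0, r1:0, r2:65522, r3:13, r4:8, r5:4, r6:4, r7:5}
[8] slti  r5, r2, 10  →  {r0:0, r1:0, r2:65522, r3:13, r4:8, r5:0, r6:4, r7:5}
[9] xor  r6, r5, r5  →  {r0:0, r1:0, r2:65522, r3:13, r4:8, r5:0, r6:0, r7:5}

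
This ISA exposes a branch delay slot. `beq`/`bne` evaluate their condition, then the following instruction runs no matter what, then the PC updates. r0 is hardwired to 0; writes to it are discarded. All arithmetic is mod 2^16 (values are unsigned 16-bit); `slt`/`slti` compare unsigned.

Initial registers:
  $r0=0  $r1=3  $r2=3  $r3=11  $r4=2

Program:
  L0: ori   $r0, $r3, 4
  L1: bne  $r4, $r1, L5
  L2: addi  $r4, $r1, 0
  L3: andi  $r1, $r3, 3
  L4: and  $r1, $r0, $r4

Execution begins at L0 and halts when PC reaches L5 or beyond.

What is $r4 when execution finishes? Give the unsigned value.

#0 ori   $r0, $r3, 4 ; 0/3/3/11/2
#1 bne  $r4, $r1, L5 ; 0/3/3/11/2 ; →target
#2 addi  $r4, $r1, 0 ; 0/3/3/11/3

3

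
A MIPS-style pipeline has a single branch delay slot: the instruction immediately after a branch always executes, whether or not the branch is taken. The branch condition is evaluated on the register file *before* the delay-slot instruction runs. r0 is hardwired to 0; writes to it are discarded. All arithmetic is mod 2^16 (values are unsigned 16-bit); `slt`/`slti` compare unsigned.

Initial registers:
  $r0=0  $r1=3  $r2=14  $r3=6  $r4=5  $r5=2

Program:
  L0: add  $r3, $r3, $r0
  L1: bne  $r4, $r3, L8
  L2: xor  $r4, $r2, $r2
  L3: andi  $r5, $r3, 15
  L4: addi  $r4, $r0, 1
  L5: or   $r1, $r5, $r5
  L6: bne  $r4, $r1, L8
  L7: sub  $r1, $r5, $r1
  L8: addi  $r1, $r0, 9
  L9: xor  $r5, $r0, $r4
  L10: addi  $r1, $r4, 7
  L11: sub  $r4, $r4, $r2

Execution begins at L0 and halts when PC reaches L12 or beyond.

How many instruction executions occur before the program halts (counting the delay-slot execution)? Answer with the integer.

7

[0] add  $r3, $r3, $r0  →  {$r0:0, $r1:3, $r2:14, $r3:6, $r4:5, $r5:2}
[1] bne  $r4, $r3, L8  →  {$r0:0, $r1:3, $r2:14, $r3:6, $r4:5, $r5:2}  ⟨branch taken⟩
[2] xor  $r4, $r2, $r2  →  {$r0:0, $r1:3, $r2:14, $r3:6, $r4:0, $r5:2}
[8] addi  $r1, $r0, 9  →  {$r0:0, $r1:9, $r2:14, $r3:6, $r4:0, $r5:2}
[9] xor  $r5, $r0, $r4  →  {$r0:0, $r1:9, $r2:14, $r3:6, $r4:0, $r5:0}
[10] addi  $r1, $r4, 7  →  {$r0:0, $r1:7, $r2:14, $r3:6, $r4:0, $r5:0}
[11] sub  $r4, $r4, $r2  →  {$r0:0, $r1:7, $r2:14, $r3:6, $r4:65522, $r5:0}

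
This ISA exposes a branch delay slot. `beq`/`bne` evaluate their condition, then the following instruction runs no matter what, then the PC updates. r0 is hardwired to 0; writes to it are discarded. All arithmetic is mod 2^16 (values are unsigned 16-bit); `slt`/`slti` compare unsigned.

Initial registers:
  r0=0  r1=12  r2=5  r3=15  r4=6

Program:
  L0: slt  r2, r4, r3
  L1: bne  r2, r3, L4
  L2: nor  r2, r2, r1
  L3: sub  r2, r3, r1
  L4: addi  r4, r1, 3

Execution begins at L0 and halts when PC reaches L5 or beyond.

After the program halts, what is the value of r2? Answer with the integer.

65522

#0 slt  r2, r4, r3 ; 0/12/1/15/6
#1 bne  r2, r3, L4 ; 0/12/1/15/6 ; →target
#2 nor  r2, r2, r1 ; 0/12/65522/15/6
#4 addi  r4, r1, 3 ; 0/12/65522/15/15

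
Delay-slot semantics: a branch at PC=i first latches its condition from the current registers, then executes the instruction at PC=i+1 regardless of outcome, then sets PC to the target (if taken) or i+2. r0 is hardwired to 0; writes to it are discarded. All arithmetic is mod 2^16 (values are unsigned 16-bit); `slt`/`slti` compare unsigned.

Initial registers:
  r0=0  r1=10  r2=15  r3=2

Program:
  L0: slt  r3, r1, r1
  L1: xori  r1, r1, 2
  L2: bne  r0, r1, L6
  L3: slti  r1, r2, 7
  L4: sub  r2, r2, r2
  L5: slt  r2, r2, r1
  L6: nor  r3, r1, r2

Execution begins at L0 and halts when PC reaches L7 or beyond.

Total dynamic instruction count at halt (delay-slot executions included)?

#0 slt  r3, r1, r1 ; 0/10/15/0
#1 xori  r1, r1, 2 ; 0/8/15/0
#2 bne  r0, r1, L6 ; 0/8/15/0 ; →target
#3 slti  r1, r2, 7 ; 0/0/15/0
#6 nor  r3, r1, r2 ; 0/0/15/65520

5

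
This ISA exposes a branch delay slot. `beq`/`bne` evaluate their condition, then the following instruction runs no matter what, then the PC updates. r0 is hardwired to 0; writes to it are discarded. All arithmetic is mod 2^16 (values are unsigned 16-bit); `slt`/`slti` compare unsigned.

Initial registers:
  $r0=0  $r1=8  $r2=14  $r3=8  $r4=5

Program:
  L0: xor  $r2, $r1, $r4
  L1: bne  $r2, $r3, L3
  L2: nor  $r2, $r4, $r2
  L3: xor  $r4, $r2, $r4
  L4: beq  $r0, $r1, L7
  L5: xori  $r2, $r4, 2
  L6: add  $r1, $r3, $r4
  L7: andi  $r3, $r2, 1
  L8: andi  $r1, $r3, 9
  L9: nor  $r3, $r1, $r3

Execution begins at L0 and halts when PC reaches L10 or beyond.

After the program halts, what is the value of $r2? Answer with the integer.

65525

[0] xor  $r2, $r1, $r4  →  {$r0:0, $r1:8, $r2:13, $r3:8, $r4:5}
[1] bne  $r2, $r3, L3  →  {$r0:0, $r1:8, $r2:13, $r3:8, $r4:5}  ⟨branch taken⟩
[2] nor  $r2, $r4, $r2  →  {$r0:0, $r1:8, $r2:65522, $r3:8, $r4:5}
[3] xor  $r4, $r2, $r4  →  {$r0:0, $r1:8, $r2:65522, $r3:8, $r4:65527}
[4] beq  $r0, $r1, L7  →  {$r0:0, $r1:8, $r2:65522, $r3:8, $r4:65527}  ⟨branch fallthrough⟩
[5] xori  $r2, $r4, 2  →  {$r0:0, $r1:8, $r2:65525, $r3:8, $r4:65527}
[6] add  $r1, $r3, $r4  →  {$r0:0, $r1:65535, $r2:65525, $r3:8, $r4:65527}
[7] andi  $r3, $r2, 1  →  {$r0:0, $r1:65535, $r2:65525, $r3:1, $r4:65527}
[8] andi  $r1, $r3, 9  →  {$r0:0, $r1:1, $r2:65525, $r3:1, $r4:65527}
[9] nor  $r3, $r1, $r3  →  {$r0:0, $r1:1, $r2:65525, $r3:65534, $r4:65527}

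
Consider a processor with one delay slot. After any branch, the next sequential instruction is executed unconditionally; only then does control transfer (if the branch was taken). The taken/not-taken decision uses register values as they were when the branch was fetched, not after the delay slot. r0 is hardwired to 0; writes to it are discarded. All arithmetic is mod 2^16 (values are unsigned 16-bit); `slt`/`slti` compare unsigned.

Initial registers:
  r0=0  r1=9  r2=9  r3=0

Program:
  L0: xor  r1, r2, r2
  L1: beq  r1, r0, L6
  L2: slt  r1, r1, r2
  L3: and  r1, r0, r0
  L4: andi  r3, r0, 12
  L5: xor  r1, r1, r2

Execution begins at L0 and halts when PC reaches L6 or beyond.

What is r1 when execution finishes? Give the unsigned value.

  step pc=0: xor  r1, r2, r2  regs=(0,0,9,0)
  step pc=1: beq  r1, r0, L6  cond=T  regs=(0,0,9,0)
  step pc=2: slt  r1, r1, r2  regs=(0,1,9,0)

1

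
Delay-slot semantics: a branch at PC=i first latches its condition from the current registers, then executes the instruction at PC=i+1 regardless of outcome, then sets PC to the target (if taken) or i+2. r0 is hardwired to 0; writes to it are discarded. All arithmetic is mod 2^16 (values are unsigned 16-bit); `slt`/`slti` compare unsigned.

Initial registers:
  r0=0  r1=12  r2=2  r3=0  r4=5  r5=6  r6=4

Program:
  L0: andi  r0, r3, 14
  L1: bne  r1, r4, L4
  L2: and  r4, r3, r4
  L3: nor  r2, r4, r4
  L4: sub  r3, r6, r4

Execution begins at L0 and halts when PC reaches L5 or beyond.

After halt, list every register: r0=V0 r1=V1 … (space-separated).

r0=0 r1=12 r2=2 r3=4 r4=0 r5=6 r6=4

  step pc=0: andi  r0, r3, 14  regs=(0,12,2,0,5,6,4)
  step pc=1: bne  r1, r4, L4  cond=T  regs=(0,12,2,0,5,6,4)
  step pc=2: and  r4, r3, r4  regs=(0,12,2,0,0,6,4)
  step pc=4: sub  r3, r6, r4  regs=(0,12,2,4,0,6,4)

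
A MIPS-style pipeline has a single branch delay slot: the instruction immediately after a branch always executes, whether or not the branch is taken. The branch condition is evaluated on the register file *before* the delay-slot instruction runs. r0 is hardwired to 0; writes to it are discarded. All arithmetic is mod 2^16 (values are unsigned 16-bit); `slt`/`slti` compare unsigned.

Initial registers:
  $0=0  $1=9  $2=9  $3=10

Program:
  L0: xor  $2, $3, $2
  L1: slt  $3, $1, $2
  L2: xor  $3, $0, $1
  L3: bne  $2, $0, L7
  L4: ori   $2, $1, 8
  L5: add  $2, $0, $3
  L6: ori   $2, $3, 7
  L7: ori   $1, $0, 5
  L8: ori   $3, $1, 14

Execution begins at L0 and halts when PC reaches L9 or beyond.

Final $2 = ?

9

[0] xor  $2, $3, $2  →  {$0:0, $1:9, $2:3, $3:10}
[1] slt  $3, $1, $2  →  {$0:0, $1:9, $2:3, $3:0}
[2] xor  $3, $0, $1  →  {$0:0, $1:9, $2:3, $3:9}
[3] bne  $2, $0, L7  →  {$0:0, $1:9, $2:3, $3:9}  ⟨branch taken⟩
[4] ori   $2, $1, 8  →  {$0:0, $1:9, $2:9, $3:9}
[7] ori   $1, $0, 5  →  {$0:0, $1:5, $2:9, $3:9}
[8] ori   $3, $1, 14  →  {$0:0, $1:5, $2:9, $3:15}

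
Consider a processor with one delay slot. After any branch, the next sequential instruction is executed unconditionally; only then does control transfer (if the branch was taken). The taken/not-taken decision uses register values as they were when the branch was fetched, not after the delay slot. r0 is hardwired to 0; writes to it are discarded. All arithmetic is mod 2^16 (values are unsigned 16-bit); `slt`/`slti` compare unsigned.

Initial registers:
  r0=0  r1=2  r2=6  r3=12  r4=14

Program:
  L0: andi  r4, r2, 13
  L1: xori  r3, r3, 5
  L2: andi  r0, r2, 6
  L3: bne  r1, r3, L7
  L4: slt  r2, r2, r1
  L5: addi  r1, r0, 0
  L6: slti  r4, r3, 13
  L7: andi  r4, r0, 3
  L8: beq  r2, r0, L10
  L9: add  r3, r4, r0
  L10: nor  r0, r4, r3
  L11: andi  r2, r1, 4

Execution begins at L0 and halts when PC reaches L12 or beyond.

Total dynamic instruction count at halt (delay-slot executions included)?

#0 andi  r4, r2, 13 ; 0/2/6/12/4
#1 xori  r3, r3, 5 ; 0/2/6/9/4
#2 andi  r0, r2, 6 ; 0/2/6/9/4
#3 bne  r1, r3, L7 ; 0/2/6/9/4 ; →target
#4 slt  r2, r2, r1 ; 0/2/0/9/4
#7 andi  r4, r0, 3 ; 0/2/0/9/0
#8 beq  r2, r0, L10 ; 0/2/0/9/0 ; →target
#9 add  r3, r4, r0 ; 0/2/0/0/0
#10 nor  r0, r4, r3 ; 0/2/0/0/0
#11 andi  r2, r1, 4 ; 0/2/0/0/0

10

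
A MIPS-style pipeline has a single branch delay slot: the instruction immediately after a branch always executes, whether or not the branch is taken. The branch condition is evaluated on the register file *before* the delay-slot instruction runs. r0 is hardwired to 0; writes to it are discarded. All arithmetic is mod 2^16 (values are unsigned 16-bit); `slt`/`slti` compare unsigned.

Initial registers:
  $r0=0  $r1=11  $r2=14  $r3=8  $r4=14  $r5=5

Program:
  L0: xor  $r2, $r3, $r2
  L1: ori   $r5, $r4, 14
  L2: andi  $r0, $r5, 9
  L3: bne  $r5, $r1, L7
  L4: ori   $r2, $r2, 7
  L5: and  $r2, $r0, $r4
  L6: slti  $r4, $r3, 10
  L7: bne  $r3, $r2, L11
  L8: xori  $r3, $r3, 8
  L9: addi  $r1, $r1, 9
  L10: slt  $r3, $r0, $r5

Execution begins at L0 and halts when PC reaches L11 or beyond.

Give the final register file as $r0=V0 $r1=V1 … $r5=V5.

PC=0  xor  $r2, $r3, $r2     | $r0=0 $r1=11 $r2=6 $r3=8 $r4=14 $r5=5
PC=1  ori   $r5, $r4, 14     | $r0=0 $r1=11 $r2=6 $r3=8 $r4=14 $r5=14
PC=2  andi  $r0, $r5, 9      | $r0=0 $r1=11 $r2=6 $r3=8 $r4=14 $r5=14
PC=3  bne  $r5, $r1, L7      | $r0=0 $r1=11 $r2=6 $r3=8 $r4=14 $r5=14  [TAKEN]
PC=4  ori   $r2, $r2, 7      | $r0=0 $r1=11 $r2=7 $r3=8 $r4=14 $r5=14
PC=7  bne  $r3, $r2, L11     | $r0=0 $r1=11 $r2=7 $r3=8 $r4=14 $r5=14  [TAKEN]
PC=8  xori  $r3, $r3, 8      | $r0=0 $r1=11 $r2=7 $r3=0 $r4=14 $r5=14

$r0=0 $r1=11 $r2=7 $r3=0 $r4=14 $r5=14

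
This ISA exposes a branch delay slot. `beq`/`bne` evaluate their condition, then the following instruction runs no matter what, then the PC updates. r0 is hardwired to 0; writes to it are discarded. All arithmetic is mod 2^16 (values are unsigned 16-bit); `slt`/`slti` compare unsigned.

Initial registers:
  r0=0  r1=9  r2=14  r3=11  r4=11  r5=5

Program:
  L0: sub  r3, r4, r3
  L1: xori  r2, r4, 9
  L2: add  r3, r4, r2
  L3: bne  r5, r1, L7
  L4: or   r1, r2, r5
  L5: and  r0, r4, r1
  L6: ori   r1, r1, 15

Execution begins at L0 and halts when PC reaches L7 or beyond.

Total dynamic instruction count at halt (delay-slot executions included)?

5

  step pc=0: sub  r3, r4, r3  regs=(0,9,14,0,11,5)
  step pc=1: xori  r2, r4, 9  regs=(0,9,2,0,11,5)
  step pc=2: add  r3, r4, r2  regs=(0,9,2,13,11,5)
  step pc=3: bne  r5, r1, L7  cond=T  regs=(0,9,2,13,11,5)
  step pc=4: or   r1, r2, r5  regs=(0,7,2,13,11,5)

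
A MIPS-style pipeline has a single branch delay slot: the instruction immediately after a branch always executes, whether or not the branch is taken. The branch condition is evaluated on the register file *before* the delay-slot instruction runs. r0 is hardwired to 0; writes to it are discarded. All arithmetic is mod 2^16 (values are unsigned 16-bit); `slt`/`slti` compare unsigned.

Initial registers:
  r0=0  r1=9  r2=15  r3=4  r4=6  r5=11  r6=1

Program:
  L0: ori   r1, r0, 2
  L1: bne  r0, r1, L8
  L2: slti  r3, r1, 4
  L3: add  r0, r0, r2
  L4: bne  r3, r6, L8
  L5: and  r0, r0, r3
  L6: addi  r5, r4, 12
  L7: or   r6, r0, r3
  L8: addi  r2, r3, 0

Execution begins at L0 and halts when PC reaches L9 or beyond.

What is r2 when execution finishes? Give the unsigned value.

[0] ori   r1, r0, 2  →  {r0:0, r1:2, r2:15, r3:4, r4:6, r5:11, r6:1}
[1] bne  r0, r1, L8  →  {r0:0, r1:2, r2:15, r3:4, r4:6, r5:11, r6:1}  ⟨branch taken⟩
[2] slti  r3, r1, 4  →  {r0:0, r1:2, r2:15, r3:1, r4:6, r5:11, r6:1}
[8] addi  r2, r3, 0  →  {r0:0, r1:2, r2:1, r3:1, r4:6, r5:11, r6:1}

1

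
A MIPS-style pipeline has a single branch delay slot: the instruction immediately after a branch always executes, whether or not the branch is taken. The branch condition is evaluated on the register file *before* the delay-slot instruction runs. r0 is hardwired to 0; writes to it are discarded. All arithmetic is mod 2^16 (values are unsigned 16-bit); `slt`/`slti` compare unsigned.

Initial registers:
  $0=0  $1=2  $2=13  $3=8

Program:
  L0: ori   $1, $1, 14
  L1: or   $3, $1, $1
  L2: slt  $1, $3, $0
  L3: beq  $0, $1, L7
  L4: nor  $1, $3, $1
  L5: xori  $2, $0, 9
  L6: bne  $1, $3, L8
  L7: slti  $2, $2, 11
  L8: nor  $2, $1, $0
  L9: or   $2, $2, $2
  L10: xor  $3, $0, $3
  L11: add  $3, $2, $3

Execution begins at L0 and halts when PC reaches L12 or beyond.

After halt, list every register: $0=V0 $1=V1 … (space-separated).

$0=0 $1=65521 $2=14 $3=28

PC=0  ori   $1, $1, 14       | $0=0 $1=14 $2=13 $3=8
PC=1  or   $3, $1, $1        | $0=0 $1=14 $2=13 $3=14
PC=2  slt  $1, $3, $0        | $0=0 $1=0 $2=13 $3=14
PC=3  beq  $0, $1, L7        | $0=0 $1=0 $2=13 $3=14  [TAKEN]
PC=4  nor  $1, $3, $1        | $0=0 $1=65521 $2=13 $3=14
PC=7  slti  $2, $2, 11       | $0=0 $1=65521 $2=0 $3=14
PC=8  nor  $2, $1, $0        | $0=0 $1=65521 $2=14 $3=14
PC=9  or   $2, $2, $2        | $0=0 $1=65521 $2=14 $3=14
PC=10 xor  $3, $0, $3        | $0=0 $1=65521 $2=14 $3=14
PC=11 add  $3, $2, $3        | $0=0 $1=65521 $2=14 $3=28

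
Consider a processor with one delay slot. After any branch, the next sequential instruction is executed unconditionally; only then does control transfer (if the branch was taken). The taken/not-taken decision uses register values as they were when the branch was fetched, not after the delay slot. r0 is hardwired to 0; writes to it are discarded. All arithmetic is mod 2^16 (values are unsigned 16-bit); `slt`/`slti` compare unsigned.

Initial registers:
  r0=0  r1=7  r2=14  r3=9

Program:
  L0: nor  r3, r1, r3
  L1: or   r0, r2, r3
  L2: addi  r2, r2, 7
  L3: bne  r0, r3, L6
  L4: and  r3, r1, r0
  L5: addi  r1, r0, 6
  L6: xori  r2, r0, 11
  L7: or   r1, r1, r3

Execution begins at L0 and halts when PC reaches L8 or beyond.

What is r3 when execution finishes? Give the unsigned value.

0

[0] nor  r3, r1, r3  →  {r0:0, r1:7, r2:14, r3:65520}
[1] or   r0, r2, r3  →  {r0:0, r1:7, r2:14, r3:65520}
[2] addi  r2, r2, 7  →  {r0:0, r1:7, r2:21, r3:65520}
[3] bne  r0, r3, L6  →  {r0:0, r1:7, r2:21, r3:65520}  ⟨branch taken⟩
[4] and  r3, r1, r0  →  {r0:0, r1:7, r2:21, r3:0}
[6] xori  r2, r0, 11  →  {r0:0, r1:7, r2:11, r3:0}
[7] or   r1, r1, r3  →  {r0:0, r1:7, r2:11, r3:0}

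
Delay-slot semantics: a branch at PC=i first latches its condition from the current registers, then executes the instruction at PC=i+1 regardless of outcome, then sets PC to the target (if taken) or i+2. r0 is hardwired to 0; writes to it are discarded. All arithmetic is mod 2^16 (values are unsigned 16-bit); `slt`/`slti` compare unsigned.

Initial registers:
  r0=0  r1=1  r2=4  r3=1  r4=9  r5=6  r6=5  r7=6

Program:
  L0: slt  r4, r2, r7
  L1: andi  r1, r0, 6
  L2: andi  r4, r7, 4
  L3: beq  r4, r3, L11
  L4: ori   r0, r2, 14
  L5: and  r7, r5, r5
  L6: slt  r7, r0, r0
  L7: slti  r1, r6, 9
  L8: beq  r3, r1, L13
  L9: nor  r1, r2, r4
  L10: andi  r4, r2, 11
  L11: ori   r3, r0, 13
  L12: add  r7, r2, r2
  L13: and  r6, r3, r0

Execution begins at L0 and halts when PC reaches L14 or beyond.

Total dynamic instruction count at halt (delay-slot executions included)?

  step pc=0: slt  r4, r2, r7  regs=(0,1,4,1,1,6,5,6)
  step pc=1: andi  r1, r0, 6  regs=(0,0,4,1,1,6,5,6)
  step pc=2: andi  r4, r7, 4  regs=(0,0,4,1,4,6,5,6)
  step pc=3: beq  r4, r3, L11  cond=F  regs=(0,0,4,1,4,6,5,6)
  step pc=4: ori   r0, r2, 14  regs=(0,0,4,1,4,6,5,6)
  step pc=5: and  r7, r5, r5  regs=(0,0,4,1,4,6,5,6)
  step pc=6: slt  r7, r0, r0  regs=(0,0,4,1,4,6,5,0)
  step pc=7: slti  r1, r6, 9  regs=(0,1,4,1,4,6,5,0)
  step pc=8: beq  r3, r1, L13  cond=T  regs=(0,1,4,1,4,6,5,0)
  step pc=9: nor  r1, r2, r4  regs=(0,65531,4,1,4,6,5,0)
  step pc=13: and  r6, r3, r0  regs=(0,65531,4,1,4,6,0,0)

11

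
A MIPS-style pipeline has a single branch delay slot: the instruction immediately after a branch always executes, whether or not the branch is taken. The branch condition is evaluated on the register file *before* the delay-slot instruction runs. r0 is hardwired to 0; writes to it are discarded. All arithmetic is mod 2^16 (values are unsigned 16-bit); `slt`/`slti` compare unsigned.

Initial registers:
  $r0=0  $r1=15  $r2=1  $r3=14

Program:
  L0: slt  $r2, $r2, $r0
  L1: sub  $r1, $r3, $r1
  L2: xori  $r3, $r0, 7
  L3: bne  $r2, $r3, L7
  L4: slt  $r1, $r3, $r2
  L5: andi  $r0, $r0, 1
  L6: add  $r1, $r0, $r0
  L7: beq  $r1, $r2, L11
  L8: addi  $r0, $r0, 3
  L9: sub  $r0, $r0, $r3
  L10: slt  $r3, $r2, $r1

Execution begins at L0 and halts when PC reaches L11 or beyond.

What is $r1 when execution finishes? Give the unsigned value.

PC=0  slt  $r2, $r2, $r0     | $r0=0 $r1=15 $r2=0 $r3=14
PC=1  sub  $r1, $r3, $r1     | $r0=0 $r1=65535 $r2=0 $r3=14
PC=2  xori  $r3, $r0, 7      | $r0=0 $r1=65535 $r2=0 $r3=7
PC=3  bne  $r2, $r3, L7      | $r0=0 $r1=65535 $r2=0 $r3=7  [TAKEN]
PC=4  slt  $r1, $r3, $r2     | $r0=0 $r1=0 $r2=0 $r3=7
PC=7  beq  $r1, $r2, L11     | $r0=0 $r1=0 $r2=0 $r3=7  [TAKEN]
PC=8  addi  $r0, $r0, 3      | $r0=0 $r1=0 $r2=0 $r3=7

0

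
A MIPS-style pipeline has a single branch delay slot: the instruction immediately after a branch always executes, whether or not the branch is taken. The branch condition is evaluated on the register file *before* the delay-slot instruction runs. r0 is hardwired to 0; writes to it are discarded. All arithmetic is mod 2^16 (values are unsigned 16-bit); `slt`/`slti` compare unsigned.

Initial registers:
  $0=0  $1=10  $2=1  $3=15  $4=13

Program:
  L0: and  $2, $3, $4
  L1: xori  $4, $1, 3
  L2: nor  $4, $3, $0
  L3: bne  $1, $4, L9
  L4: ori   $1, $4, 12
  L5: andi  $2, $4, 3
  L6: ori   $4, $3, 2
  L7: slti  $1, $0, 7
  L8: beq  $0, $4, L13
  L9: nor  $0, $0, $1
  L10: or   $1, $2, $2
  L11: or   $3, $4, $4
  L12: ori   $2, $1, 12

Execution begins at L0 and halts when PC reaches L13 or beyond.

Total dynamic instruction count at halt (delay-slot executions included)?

#0 and  $2, $3, $4 ; 0/10/13/15/13
#1 xori  $4, $1, 3 ; 0/10/13/15/9
#2 nor  $4, $3, $0 ; 0/10/13/15/65520
#3 bne  $1, $4, L9 ; 0/10/13/15/65520 ; →target
#4 ori   $1, $4, 12 ; 0/65532/13/15/65520
#9 nor  $0, $0, $1 ; 0/65532/13/15/65520
#10 or   $1, $2, $2 ; 0/13/13/15/65520
#11 or   $3, $4, $4 ; 0/13/13/65520/65520
#12 ori   $2, $1, 12 ; 0/13/13/65520/65520

9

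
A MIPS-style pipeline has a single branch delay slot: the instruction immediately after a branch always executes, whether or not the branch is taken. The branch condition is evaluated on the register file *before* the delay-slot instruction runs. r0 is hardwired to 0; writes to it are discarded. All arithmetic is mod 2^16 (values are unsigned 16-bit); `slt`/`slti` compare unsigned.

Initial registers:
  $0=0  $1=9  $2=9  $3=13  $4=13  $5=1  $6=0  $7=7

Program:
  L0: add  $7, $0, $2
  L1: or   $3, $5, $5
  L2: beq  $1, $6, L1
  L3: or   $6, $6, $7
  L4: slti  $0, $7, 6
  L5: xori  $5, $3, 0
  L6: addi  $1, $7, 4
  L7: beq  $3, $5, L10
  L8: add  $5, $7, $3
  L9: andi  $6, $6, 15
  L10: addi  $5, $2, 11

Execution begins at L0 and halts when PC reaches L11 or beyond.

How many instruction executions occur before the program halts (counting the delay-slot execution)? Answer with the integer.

10

[0] add  $7, $0, $2  →  {$0:0, $1:9, $2:9, $3:13, $4:13, $5:1, $6:0, $7:9}
[1] or   $3, $5, $5  →  {$0:0, $1:9, $2:9, $3:1, $4:13, $5:1, $6:0, $7:9}
[2] beq  $1, $6, L1  →  {$0:0, $1:9, $2:9, $3:1, $4:13, $5:1, $6:0, $7:9}  ⟨branch fallthrough⟩
[3] or   $6, $6, $7  →  {$0:0, $1:9, $2:9, $3:1, $4:13, $5:1, $6:9, $7:9}
[4] slti  $0, $7, 6  →  {$0:0, $1:9, $2:9, $3:1, $4:13, $5:1, $6:9, $7:9}
[5] xori  $5, $3, 0  →  {$0:0, $1:9, $2:9, $3:1, $4:13, $5:1, $6:9, $7:9}
[6] addi  $1, $7, 4  →  {$0:0, $1:13, $2:9, $3:1, $4:13, $5:1, $6:9, $7:9}
[7] beq  $3, $5, L10  →  {$0:0, $1:13, $2:9, $3:1, $4:13, $5:1, $6:9, $7:9}  ⟨branch taken⟩
[8] add  $5, $7, $3  →  {$0:0, $1:13, $2:9, $3:1, $4:13, $5:10, $6:9, $7:9}
[10] addi  $5, $2, 11  →  {$0:0, $1:13, $2:9, $3:1, $4:13, $5:20, $6:9, $7:9}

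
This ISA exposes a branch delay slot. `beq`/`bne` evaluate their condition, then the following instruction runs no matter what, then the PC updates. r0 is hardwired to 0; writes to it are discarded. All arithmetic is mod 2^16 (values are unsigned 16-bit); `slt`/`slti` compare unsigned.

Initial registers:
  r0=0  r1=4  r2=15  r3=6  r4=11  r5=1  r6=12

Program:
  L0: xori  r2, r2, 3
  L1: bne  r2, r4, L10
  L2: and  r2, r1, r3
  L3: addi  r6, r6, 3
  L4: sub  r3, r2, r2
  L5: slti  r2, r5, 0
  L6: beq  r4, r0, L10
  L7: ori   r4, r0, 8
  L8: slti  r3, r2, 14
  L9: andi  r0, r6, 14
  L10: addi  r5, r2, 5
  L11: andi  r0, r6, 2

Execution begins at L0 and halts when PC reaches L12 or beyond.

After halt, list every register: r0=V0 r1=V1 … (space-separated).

r0=0 r1=4 r2=4 r3=6 r4=11 r5=9 r6=12

[0] xori  r2, r2, 3  →  {r0:0, r1:4, r2:12, r3:6, r4:11, r5:1, r6:12}
[1] bne  r2, r4, L10  →  {r0:0, r1:4, r2:12, r3:6, r4:11, r5:1, r6:12}  ⟨branch taken⟩
[2] and  r2, r1, r3  →  {r0:0, r1:4, r2:4, r3:6, r4:11, r5:1, r6:12}
[10] addi  r5, r2, 5  →  {r0:0, r1:4, r2:4, r3:6, r4:11, r5:9, r6:12}
[11] andi  r0, r6, 2  →  {r0:0, r1:4, r2:4, r3:6, r4:11, r5:9, r6:12}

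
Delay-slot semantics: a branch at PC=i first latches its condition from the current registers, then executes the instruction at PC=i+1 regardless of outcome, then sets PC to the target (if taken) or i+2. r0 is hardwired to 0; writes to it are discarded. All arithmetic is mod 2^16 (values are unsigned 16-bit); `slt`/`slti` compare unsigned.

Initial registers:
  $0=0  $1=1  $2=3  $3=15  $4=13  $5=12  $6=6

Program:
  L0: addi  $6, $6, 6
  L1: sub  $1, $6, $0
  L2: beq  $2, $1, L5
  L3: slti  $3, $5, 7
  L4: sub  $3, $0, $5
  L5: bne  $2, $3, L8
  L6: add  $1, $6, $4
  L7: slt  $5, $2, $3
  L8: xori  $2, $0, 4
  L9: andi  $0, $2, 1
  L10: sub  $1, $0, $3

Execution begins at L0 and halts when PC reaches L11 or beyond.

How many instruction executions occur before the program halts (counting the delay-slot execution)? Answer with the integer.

10

  step pc=0: addi  $6, $6, 6  regs=(0,1,3,15,13,12,12)
  step pc=1: sub  $1, $6, $0  regs=(0,12,3,15,13,12,12)
  step pc=2: beq  $2, $1, L5  cond=F  regs=(0,12,3,15,13,12,12)
  step pc=3: slti  $3, $5, 7  regs=(0,12,3,0,13,12,12)
  step pc=4: sub  $3, $0, $5  regs=(0,12,3,65524,13,12,12)
  step pc=5: bne  $2, $3, L8  cond=T  regs=(0,12,3,65524,13,12,12)
  step pc=6: add  $1, $6, $4  regs=(0,25,3,65524,13,12,12)
  step pc=8: xori  $2, $0, 4  regs=(0,25,4,65524,13,12,12)
  step pc=9: andi  $0, $2, 1  regs=(0,25,4,65524,13,12,12)
  step pc=10: sub  $1, $0, $3  regs=(0,12,4,65524,13,12,12)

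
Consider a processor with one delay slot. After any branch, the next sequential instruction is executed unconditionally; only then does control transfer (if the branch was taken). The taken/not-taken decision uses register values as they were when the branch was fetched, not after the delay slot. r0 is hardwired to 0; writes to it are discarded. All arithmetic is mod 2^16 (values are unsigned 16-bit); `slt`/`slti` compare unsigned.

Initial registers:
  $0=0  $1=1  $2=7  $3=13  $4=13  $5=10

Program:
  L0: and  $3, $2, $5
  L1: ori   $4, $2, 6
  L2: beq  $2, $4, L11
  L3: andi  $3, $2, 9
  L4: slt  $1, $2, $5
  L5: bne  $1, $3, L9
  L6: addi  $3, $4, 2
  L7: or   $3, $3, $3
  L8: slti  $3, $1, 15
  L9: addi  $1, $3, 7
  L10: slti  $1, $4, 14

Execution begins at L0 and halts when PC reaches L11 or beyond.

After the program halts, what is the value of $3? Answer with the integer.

  step pc=0: and  $3, $2, $5  regs=(0,1,7,2,13,10)
  step pc=1: ori   $4, $2, 6  regs=(0,1,7,2,7,10)
  step pc=2: beq  $2, $4, L11  cond=T  regs=(0,1,7,2,7,10)
  step pc=3: andi  $3, $2, 9  regs=(0,1,7,1,7,10)

1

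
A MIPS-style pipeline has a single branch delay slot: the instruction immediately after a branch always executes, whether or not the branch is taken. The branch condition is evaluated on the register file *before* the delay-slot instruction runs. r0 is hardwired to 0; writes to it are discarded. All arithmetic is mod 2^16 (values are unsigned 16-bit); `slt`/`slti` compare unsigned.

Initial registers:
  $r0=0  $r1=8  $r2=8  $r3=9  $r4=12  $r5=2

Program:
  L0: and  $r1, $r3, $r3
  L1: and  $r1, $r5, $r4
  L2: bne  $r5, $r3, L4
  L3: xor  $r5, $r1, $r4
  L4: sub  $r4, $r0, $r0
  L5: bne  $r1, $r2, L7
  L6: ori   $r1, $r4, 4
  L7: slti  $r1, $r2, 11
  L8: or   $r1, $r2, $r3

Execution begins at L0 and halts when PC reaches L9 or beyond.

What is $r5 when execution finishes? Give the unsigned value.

PC=0  and  $r1, $r3, $r3     | $r0=0 $r1=9 $r2=8 $r3=9 $r4=12 $r5=2
PC=1  and  $r1, $r5, $r4     | $r0=0 $r1=0 $r2=8 $r3=9 $r4=12 $r5=2
PC=2  bne  $r5, $r3, L4      | $r0=0 $r1=0 $r2=8 $r3=9 $r4=12 $r5=2  [TAKEN]
PC=3  xor  $r5, $r1, $r4     | $r0=0 $r1=0 $r2=8 $r3=9 $r4=12 $r5=12
PC=4  sub  $r4, $r0, $r0     | $r0=0 $r1=0 $r2=8 $r3=9 $r4=0 $r5=12
PC=5  bne  $r1, $r2, L7      | $r0=0 $r1=0 $r2=8 $r3=9 $r4=0 $r5=12  [TAKEN]
PC=6  ori   $r1, $r4, 4      | $r0=0 $r1=4 $r2=8 $r3=9 $r4=0 $r5=12
PC=7  slti  $r1, $r2, 11     | $r0=0 $r1=1 $r2=8 $r3=9 $r4=0 $r5=12
PC=8  or   $r1, $r2, $r3     | $r0=0 $r1=9 $r2=8 $r3=9 $r4=0 $r5=12

12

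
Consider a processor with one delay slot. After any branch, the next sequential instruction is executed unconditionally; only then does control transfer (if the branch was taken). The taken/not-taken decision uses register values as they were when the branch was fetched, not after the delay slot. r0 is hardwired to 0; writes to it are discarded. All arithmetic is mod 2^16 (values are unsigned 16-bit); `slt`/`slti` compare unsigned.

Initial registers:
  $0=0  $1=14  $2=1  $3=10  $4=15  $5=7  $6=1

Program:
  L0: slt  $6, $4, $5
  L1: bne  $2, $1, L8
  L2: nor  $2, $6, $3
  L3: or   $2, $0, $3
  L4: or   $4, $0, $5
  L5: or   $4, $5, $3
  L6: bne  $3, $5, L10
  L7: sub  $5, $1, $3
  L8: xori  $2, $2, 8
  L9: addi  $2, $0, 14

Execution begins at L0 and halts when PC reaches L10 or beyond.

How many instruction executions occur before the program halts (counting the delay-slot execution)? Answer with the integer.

PC=0  slt  $6, $4, $5        | $0=0 $1=14 $2=1 $3=10 $4=15 $5=7 $6=0
PC=1  bne  $2, $1, L8        | $0=0 $1=14 $2=1 $3=10 $4=15 $5=7 $6=0  [TAKEN]
PC=2  nor  $2, $6, $3        | $0=0 $1=14 $2=65525 $3=10 $4=15 $5=7 $6=0
PC=8  xori  $2, $2, 8        | $0=0 $1=14 $2=65533 $3=10 $4=15 $5=7 $6=0
PC=9  addi  $2, $0, 14       | $0=0 $1=14 $2=14 $3=10 $4=15 $5=7 $6=0

5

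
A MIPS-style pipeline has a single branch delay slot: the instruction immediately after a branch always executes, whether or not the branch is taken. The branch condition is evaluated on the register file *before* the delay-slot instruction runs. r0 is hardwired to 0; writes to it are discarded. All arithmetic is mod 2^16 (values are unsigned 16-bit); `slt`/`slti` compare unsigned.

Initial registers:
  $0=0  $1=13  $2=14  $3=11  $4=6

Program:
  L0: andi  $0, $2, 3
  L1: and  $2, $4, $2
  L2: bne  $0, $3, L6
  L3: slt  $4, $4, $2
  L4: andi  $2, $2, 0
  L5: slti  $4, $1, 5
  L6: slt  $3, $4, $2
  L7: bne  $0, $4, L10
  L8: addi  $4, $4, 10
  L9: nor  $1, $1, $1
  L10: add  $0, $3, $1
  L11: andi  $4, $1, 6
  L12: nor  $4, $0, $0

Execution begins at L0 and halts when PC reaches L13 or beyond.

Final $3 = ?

1

PC=0  andi  $0, $2, 3        | $0=0 $1=13 $2=14 $3=11 $4=6
PC=1  and  $2, $4, $2        | $0=0 $1=13 $2=6 $3=11 $4=6
PC=2  bne  $0, $3, L6        | $0=0 $1=13 $2=6 $3=11 $4=6  [TAKEN]
PC=3  slt  $4, $4, $2        | $0=0 $1=13 $2=6 $3=11 $4=0
PC=6  slt  $3, $4, $2        | $0=0 $1=13 $2=6 $3=1 $4=0
PC=7  bne  $0, $4, L10       | $0=0 $1=13 $2=6 $3=1 $4=0  [not taken]
PC=8  addi  $4, $4, 10       | $0=0 $1=13 $2=6 $3=1 $4=10
PC=9  nor  $1, $1, $1        | $0=0 $1=65522 $2=6 $3=1 $4=10
PC=10 add  $0, $3, $1        | $0=0 $1=65522 $2=6 $3=1 $4=10
PC=11 andi  $4, $1, 6        | $0=0 $1=65522 $2=6 $3=1 $4=2
PC=12 nor  $4, $0, $0        | $0=0 $1=65522 $2=6 $3=1 $4=65535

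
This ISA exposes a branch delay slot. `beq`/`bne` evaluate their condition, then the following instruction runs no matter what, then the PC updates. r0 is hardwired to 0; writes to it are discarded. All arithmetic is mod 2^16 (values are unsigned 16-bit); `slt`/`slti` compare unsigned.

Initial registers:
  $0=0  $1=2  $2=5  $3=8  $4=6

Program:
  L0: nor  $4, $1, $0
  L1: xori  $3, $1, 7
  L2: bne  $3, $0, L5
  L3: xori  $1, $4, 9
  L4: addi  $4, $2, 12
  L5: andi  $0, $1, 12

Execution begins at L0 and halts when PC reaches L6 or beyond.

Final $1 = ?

PC=0  nor  $4, $1, $0        | $0=0 $1=2 $2=5 $3=8 $4=65533
PC=1  xori  $3, $1, 7        | $0=0 $1=2 $2=5 $3=5 $4=65533
PC=2  bne  $3, $0, L5        | $0=0 $1=2 $2=5 $3=5 $4=65533  [TAKEN]
PC=3  xori  $1, $4, 9        | $0=0 $1=65524 $2=5 $3=5 $4=65533
PC=5  andi  $0, $1, 12       | $0=0 $1=65524 $2=5 $3=5 $4=65533

65524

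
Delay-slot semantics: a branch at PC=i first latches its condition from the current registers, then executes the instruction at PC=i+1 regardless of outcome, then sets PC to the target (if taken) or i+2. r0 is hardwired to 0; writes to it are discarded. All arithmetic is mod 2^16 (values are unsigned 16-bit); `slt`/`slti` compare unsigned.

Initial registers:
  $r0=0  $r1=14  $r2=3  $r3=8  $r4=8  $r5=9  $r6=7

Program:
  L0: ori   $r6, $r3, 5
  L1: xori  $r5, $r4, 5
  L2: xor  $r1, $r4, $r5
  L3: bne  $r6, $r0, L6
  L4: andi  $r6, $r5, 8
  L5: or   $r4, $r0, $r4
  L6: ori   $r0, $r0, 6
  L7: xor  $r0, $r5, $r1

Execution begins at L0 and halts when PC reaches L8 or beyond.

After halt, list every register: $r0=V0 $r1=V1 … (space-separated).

$r0=0 $r1=5 $r2=3 $r3=8 $r4=8 $r5=13 $r6=8

  step pc=0: ori   $r6, $r3, 5  regs=(0,14,3,8,8,9,13)
  step pc=1: xori  $r5, $r4, 5  regs=(0,14,3,8,8,13,13)
  step pc=2: xor  $r1, $r4, $r5  regs=(0,5,3,8,8,13,13)
  step pc=3: bne  $r6, $r0, L6  cond=T  regs=(0,5,3,8,8,13,13)
  step pc=4: andi  $r6, $r5, 8  regs=(0,5,3,8,8,13,8)
  step pc=6: ori   $r0, $r0, 6  regs=(0,5,3,8,8,13,8)
  step pc=7: xor  $r0, $r5, $r1  regs=(0,5,3,8,8,13,8)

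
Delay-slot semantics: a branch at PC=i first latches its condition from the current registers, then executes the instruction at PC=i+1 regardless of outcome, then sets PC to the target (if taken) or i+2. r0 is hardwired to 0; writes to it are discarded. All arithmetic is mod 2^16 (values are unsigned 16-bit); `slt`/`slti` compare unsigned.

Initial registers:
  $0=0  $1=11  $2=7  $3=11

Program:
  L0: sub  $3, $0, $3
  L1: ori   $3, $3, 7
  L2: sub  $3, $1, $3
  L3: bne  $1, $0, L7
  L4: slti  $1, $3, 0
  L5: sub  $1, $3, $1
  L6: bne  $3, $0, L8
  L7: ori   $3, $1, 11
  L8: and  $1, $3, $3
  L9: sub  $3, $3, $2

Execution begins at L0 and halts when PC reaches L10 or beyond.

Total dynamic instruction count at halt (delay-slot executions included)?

#0 sub  $3, $0, $3 ; 0/11/7/65525
#1 ori   $3, $3, 7 ; 0/11/7/65527
#2 sub  $3, $1, $3 ; 0/11/7/20
#3 bne  $1, $0, L7 ; 0/11/7/20 ; →target
#4 slti  $1, $3, 0 ; 0/0/7/20
#7 ori   $3, $1, 11 ; 0/0/7/11
#8 and  $1, $3, $3 ; 0/11/7/11
#9 sub  $3, $3, $2 ; 0/11/7/4

8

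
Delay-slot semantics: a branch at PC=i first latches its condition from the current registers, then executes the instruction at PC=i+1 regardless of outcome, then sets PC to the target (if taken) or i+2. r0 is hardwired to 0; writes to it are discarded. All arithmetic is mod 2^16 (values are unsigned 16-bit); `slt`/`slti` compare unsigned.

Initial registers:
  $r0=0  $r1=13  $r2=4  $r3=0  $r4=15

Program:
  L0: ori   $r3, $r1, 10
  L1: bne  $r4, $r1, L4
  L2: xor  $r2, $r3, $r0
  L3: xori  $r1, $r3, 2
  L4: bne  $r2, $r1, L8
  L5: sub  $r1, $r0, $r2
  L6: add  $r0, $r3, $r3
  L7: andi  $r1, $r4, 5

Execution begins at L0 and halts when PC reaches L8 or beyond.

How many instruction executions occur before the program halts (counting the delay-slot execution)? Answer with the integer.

  step pc=0: ori   $r3, $r1, 10  regs=(0,13,4,15,15)
  step pc=1: bne  $r4, $r1, L4  cond=T  regs=(0,13,4,15,15)
  step pc=2: xor  $r2, $r3, $r0  regs=(0,13,15,15,15)
  step pc=4: bne  $r2, $r1, L8  cond=T  regs=(0,13,15,15,15)
  step pc=5: sub  $r1, $r0, $r2  regs=(0,65521,15,15,15)

5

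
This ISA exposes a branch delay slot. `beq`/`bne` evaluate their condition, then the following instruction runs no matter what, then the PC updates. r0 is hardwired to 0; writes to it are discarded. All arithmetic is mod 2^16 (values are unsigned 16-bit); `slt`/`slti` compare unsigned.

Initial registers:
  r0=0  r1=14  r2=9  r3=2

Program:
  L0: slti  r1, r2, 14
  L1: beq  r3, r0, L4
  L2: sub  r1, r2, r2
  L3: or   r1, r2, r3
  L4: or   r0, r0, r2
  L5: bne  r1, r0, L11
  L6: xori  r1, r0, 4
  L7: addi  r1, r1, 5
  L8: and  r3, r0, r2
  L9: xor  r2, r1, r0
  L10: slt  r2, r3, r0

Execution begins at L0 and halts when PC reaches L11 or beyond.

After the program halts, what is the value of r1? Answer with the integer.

4

[0] slti  r1, r2, 14  →  {r0:0, r1:1, r2:9, r3:2}
[1] beq  r3, r0, L4  →  {r0:0, r1:1, r2:9, r3:2}  ⟨branch fallthrough⟩
[2] sub  r1, r2, r2  →  {r0:0, r1:0, r2:9, r3:2}
[3] or   r1, r2, r3  →  {r0:0, r1:11, r2:9, r3:2}
[4] or   r0, r0, r2  →  {r0:0, r1:11, r2:9, r3:2}
[5] bne  r1, r0, L11  →  {r0:0, r1:11, r2:9, r3:2}  ⟨branch taken⟩
[6] xori  r1, r0, 4  →  {r0:0, r1:4, r2:9, r3:2}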